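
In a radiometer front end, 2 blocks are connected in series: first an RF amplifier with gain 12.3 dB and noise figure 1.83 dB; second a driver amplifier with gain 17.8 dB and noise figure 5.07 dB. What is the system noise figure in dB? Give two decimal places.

Convert to linear (a loss of L dB is a gain of −L dB): F_i = 10^(NF_i/10), G_i = 10^(G_i,dB/10)
  Stage 1: F_1 = 10^(1.83/10) = 1.524, G_1 = 10^(12.3/10) = 16.98
  Stage 2: F_2 = 10^(5.07/10) = 3.214, G_2 = 10^(17.8/10) = 60.26
Friis cascade:
  F = 1.524 + (3.214 − 1)/16.98 = 1.654
NF = 10 log₁₀(1.654) = 2.19 dB

2.19 dB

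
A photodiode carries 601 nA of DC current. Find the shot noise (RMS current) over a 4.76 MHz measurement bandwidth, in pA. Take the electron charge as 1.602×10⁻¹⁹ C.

957 pA

I_n = √(2qI·B)
2qI·B = 2 × 1.602×10⁻¹⁹ × 6.01×10⁻⁷ × 4.76×10⁶ = 9.17×10⁻¹⁹ A²
I_n = √(9.17×10⁻¹⁹) = 9.57×10⁻¹⁰ A = 957 pA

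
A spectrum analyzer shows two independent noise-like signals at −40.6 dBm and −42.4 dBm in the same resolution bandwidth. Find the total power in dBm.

Convert to linear, add, convert back:
P₁ = 8.71×10⁻⁸ W, P₂ = 5.75×10⁻⁸ W
P_tot = 1.45×10⁻⁷ W → 10 log₁₀(P_tot / 10⁻³) = −38.4 dBm

−38.4 dBm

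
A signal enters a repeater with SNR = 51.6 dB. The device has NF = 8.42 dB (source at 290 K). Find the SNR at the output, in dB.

43.18 dB

By definition F = SNR_in/SNR_out, so in dB: SNR_out = SNR_in − NF
SNR_out = 51.6 − 8.42 = 43.18 dB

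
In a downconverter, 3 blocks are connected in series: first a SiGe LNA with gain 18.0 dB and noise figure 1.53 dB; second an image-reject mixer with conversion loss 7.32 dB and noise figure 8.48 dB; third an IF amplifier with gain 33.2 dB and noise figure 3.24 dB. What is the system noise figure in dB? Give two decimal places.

Convert to linear (a loss of L dB is a gain of −L dB): F_i = 10^(NF_i/10), G_i = 10^(G_i,dB/10)
  Stage 1: F_1 = 10^(1.53/10) = 1.422, G_1 = 10^(18.0/10) = 63.10
  Stage 2: F_2 = 10^(8.48/10) = 7.047, G_2 = 10^(−7.32/10) = 0.1854
  Stage 3: F_3 = 10^(3.24/10) = 2.109, G_3 = 10^(33.2/10) = 2089
Friis cascade:
  F = 1.422 + (7.047 − 1)/63.10 + (2.109 − 1)/11.69 = 1.613
NF = 10 log₁₀(1.613) = 2.08 dB

2.08 dB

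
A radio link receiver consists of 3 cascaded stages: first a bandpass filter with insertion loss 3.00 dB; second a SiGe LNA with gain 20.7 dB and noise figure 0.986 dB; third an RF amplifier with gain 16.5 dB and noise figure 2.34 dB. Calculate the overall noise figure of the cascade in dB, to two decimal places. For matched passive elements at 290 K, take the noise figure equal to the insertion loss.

Convert to linear (a loss of L dB is a gain of −L dB): F_i = 10^(NF_i/10), G_i = 10^(G_i,dB/10)
  Stage 1: F_1 = 10^(3.00/10) = 1.995, G_1 = 10^(−3.00/10) = 0.5012
  Stage 2: F_2 = 10^(0.986/10) = 1.255, G_2 = 10^(20.7/10) = 117.5
  Stage 3: F_3 = 10^(2.34/10) = 1.714, G_3 = 10^(16.5/10) = 44.67
Friis cascade:
  F = 1.995 + (1.255 − 1)/0.5012 + (1.714 − 1)/58.88 = 2.516
NF = 10 log₁₀(2.516) = 4.01 dB

4.01 dB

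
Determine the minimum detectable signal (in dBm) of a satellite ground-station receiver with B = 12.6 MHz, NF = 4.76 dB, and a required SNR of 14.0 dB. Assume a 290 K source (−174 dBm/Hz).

−84.2 dBm

Sensitivity = −174 + 10 log₁₀(B) + NF + SNR_min
= −174 + 71 + 4.76 + 14.0
= −84.24 dBm → −84.2 dBm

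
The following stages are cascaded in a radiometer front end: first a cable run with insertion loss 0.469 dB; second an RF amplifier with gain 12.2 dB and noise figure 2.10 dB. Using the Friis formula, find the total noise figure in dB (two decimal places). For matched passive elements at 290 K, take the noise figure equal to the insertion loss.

Convert to linear (a loss of L dB is a gain of −L dB): F_i = 10^(NF_i/10), G_i = 10^(G_i,dB/10)
  Stage 1: F_1 = 10^(0.469/10) = 1.114, G_1 = 10^(−0.469/10) = 0.8976
  Stage 2: F_2 = 10^(2.10/10) = 1.622, G_2 = 10^(12.2/10) = 16.60
Friis cascade:
  F = 1.114 + (1.622 − 1)/0.8976 = 1.807
NF = 10 log₁₀(1.807) = 2.57 dB

2.57 dB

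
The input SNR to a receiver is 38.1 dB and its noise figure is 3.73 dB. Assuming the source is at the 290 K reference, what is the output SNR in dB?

34.37 dB

By definition F = SNR_in/SNR_out, so in dB: SNR_out = SNR_in − NF
SNR_out = 38.1 − 3.73 = 34.37 dB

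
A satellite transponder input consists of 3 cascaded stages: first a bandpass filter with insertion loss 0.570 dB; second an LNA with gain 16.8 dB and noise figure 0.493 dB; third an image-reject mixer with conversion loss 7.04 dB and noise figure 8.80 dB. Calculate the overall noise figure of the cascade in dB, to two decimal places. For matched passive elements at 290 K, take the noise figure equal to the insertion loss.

Convert to linear (a loss of L dB is a gain of −L dB): F_i = 10^(NF_i/10), G_i = 10^(G_i,dB/10)
  Stage 1: F_1 = 10^(0.570/10) = 1.140, G_1 = 10^(−0.570/10) = 0.8770
  Stage 2: F_2 = 10^(0.493/10) = 1.120, G_2 = 10^(16.8/10) = 47.86
  Stage 3: F_3 = 10^(8.80/10) = 7.586, G_3 = 10^(−7.04/10) = 0.1977
Friis cascade:
  F = 1.140 + (1.120 − 1)/0.8770 + (7.586 − 1)/41.98 = 1.434
NF = 10 log₁₀(1.434) = 1.57 dB

1.57 dB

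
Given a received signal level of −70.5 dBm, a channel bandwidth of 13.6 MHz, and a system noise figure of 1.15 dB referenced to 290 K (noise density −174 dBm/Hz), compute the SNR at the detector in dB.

31.0 dB

Noise floor: N = −174 + 10 log₁₀(B) + NF
10 log₁₀(1.36×10⁷) = 71.34 dB
N = −174 + 71.34 + 1.15 = −101.51 dBm
SNR = P_sig − N = −70.5 − (−101.51) = 31.01 dB → 31.0 dB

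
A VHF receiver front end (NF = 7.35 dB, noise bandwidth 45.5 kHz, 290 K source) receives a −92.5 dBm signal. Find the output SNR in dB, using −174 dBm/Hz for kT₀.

Noise floor: N = −174 + 10 log₁₀(B) + NF
10 log₁₀(4.55×10⁴) = 46.58 dB
N = −174 + 46.58 + 7.35 = −120.07 dBm
SNR = P_sig − N = −92.5 − (−120.07) = 27.57 dB → 27.6 dB

27.6 dB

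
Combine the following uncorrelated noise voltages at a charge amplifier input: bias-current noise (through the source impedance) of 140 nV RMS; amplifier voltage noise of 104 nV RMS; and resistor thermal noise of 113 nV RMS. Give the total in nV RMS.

208 nV

Uncorrelated sources add in power (mean-square): V_tot = √(ΣV_i²)
V_tot = √[(1.40×10⁻⁷)² + (1.04×10⁻⁷)² + (1.13×10⁻⁷)²] = 2.08×10⁻⁷ V = 208 nV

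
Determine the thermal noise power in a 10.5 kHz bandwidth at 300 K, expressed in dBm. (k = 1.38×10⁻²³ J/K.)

−133.6 dBm

P_n = kTB = 1.38×10⁻²³ × 300 × 1.05×10⁴ = 4.35×10⁻¹⁷ W
In dBm: 10 log₁₀(4.35×10⁻¹⁷ / 10⁻³) = −133.6 dBm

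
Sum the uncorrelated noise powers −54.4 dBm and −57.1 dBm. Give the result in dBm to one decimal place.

Convert to linear, add, convert back:
P₁ = 3.63×10⁻⁹ W, P₂ = 1.95×10⁻⁹ W
P_tot = 5.58×10⁻⁹ W → 10 log₁₀(P_tot / 10⁻³) = −52.5 dBm

−52.5 dBm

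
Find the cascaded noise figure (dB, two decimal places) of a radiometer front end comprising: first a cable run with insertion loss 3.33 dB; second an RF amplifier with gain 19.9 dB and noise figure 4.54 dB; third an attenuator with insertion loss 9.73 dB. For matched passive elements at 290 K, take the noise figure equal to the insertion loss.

Convert to linear (a loss of L dB is a gain of −L dB): F_i = 10^(NF_i/10), G_i = 10^(G_i,dB/10)
  Stage 1: F_1 = 10^(3.33/10) = 2.153, G_1 = 10^(−3.33/10) = 0.4645
  Stage 2: F_2 = 10^(4.54/10) = 2.844, G_2 = 10^(19.9/10) = 97.72
  Stage 3: F_3 = 10^(9.73/10) = 9.397, G_3 = 10^(−9.73/10) = 0.1064
Friis cascade:
  F = 2.153 + (2.844 − 1)/0.4645 + (9.397 − 1)/45.39 = 6.308
NF = 10 log₁₀(6.308) = 8.00 dB

8.00 dB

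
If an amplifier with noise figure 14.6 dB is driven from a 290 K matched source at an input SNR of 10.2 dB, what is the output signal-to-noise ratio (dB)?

−4.4 dB

By definition F = SNR_in/SNR_out, so in dB: SNR_out = SNR_in − NF
SNR_out = 10.2 − 14.6 = −4.4 dB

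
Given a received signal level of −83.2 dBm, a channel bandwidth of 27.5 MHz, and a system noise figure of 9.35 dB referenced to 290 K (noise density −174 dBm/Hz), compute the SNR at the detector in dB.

Noise floor: N = −174 + 10 log₁₀(B) + NF
10 log₁₀(2.75×10⁷) = 74.39 dB
N = −174 + 74.39 + 9.35 = −90.26 dBm
SNR = P_sig − N = −83.2 − (−90.26) = 7.06 dB → 7.1 dB

7.1 dB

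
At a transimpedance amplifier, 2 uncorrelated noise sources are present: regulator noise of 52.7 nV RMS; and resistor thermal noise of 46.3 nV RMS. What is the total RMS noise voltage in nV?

70.1 nV

Uncorrelated sources add in power (mean-square): V_tot = √(ΣV_i²)
V_tot = √[(5.27×10⁻⁸)² + (4.63×10⁻⁸)²] = 7.01×10⁻⁸ V = 70.1 nV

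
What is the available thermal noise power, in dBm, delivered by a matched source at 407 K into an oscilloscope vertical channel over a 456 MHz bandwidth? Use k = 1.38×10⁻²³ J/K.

−85.9 dBm

P_n = kTB = 1.38×10⁻²³ × 407 × 4.56×10⁸ = 2.56×10⁻¹² W
In dBm: 10 log₁₀(2.56×10⁻¹² / 10⁻³) = −85.9 dBm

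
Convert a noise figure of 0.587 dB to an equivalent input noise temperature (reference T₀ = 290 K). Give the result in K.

42.0 K

F = 10^(0.587/10) = 1.14472
T_e = (F − 1)·T₀ = (1.14472 − 1) × 290 = 42.0 K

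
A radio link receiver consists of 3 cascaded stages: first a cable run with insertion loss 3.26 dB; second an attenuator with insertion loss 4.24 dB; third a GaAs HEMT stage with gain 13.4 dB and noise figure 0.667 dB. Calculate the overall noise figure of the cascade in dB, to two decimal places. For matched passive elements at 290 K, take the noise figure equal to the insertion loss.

Convert to linear (a loss of L dB is a gain of −L dB): F_i = 10^(NF_i/10), G_i = 10^(G_i,dB/10)
  Stage 1: F_1 = 10^(3.26/10) = 2.118, G_1 = 10^(−3.26/10) = 0.4721
  Stage 2: F_2 = 10^(4.24/10) = 2.655, G_2 = 10^(−4.24/10) = 0.3767
  Stage 3: F_3 = 10^(0.667/10) = 1.166, G_3 = 10^(13.4/10) = 21.88
Friis cascade:
  F = 2.118 + (2.655 − 1)/0.4721 + (1.166 − 1)/0.1778 = 6.557
NF = 10 log₁₀(6.557) = 8.17 dB

8.17 dB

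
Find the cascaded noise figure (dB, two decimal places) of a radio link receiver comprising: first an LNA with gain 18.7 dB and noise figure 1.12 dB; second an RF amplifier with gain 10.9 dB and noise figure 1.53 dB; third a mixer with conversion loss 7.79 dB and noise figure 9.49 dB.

1.17 dB

Convert to linear (a loss of L dB is a gain of −L dB): F_i = 10^(NF_i/10), G_i = 10^(G_i,dB/10)
  Stage 1: F_1 = 10^(1.12/10) = 1.294, G_1 = 10^(18.7/10) = 74.13
  Stage 2: F_2 = 10^(1.53/10) = 1.422, G_2 = 10^(10.9/10) = 12.30
  Stage 3: F_3 = 10^(9.49/10) = 8.892, G_3 = 10^(−7.79/10) = 0.1663
Friis cascade:
  F = 1.294 + (1.422 − 1)/74.13 + (8.892 − 1)/912.0 = 1.309
NF = 10 log₁₀(1.309) = 1.17 dB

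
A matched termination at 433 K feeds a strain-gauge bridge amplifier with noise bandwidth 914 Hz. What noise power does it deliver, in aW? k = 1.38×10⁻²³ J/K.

P_n = kTB = 1.38×10⁻²³ × 433 × 9.14×10² = 5.46×10⁻¹⁸ W = 5.46 aW

5.46 aW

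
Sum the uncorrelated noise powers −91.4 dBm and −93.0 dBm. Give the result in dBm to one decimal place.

Convert to linear, add, convert back:
P₁ = 7.24×10⁻¹³ W, P₂ = 5.01×10⁻¹³ W
P_tot = 1.23×10⁻¹² W → 10 log₁₀(P_tot / 10⁻³) = −89.1 dBm

−89.1 dBm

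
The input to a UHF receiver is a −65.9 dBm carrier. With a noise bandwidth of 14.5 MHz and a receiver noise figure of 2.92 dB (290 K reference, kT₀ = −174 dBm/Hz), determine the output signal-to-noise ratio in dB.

33.6 dB

Noise floor: N = −174 + 10 log₁₀(B) + NF
10 log₁₀(1.45×10⁷) = 71.61 dB
N = −174 + 71.61 + 2.92 = −99.47 dBm
SNR = P_sig − N = −65.9 − (−99.47) = 33.57 dB → 33.6 dB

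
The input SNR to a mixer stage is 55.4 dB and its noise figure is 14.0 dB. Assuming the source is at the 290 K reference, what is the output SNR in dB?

41.4 dB

By definition F = SNR_in/SNR_out, so in dB: SNR_out = SNR_in − NF
SNR_out = 55.4 − 14.0 = 41.4 dB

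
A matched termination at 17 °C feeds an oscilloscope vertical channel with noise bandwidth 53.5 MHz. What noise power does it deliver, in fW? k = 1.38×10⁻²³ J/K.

214 fW

T = 17 °C + 273.15 = 290.15 K
P_n = kTB = 1.38×10⁻²³ × 290.15 × 5.35×10⁷ = 2.14×10⁻¹³ W = 214 fW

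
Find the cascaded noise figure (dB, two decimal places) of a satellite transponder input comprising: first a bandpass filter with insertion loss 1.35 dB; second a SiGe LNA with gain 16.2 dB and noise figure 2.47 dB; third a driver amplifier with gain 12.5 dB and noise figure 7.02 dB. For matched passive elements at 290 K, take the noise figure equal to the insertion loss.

Convert to linear (a loss of L dB is a gain of −L dB): F_i = 10^(NF_i/10), G_i = 10^(G_i,dB/10)
  Stage 1: F_1 = 10^(1.35/10) = 1.365, G_1 = 10^(−1.35/10) = 0.7328
  Stage 2: F_2 = 10^(2.47/10) = 1.766, G_2 = 10^(16.2/10) = 41.69
  Stage 3: F_3 = 10^(7.02/10) = 5.035, G_3 = 10^(12.5/10) = 17.78
Friis cascade:
  F = 1.365 + (1.766 − 1)/0.7328 + (5.035 − 1)/30.55 = 2.542
NF = 10 log₁₀(2.542) = 4.05 dB

4.05 dB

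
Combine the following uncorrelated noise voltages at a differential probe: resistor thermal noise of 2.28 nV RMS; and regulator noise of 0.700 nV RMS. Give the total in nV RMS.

Uncorrelated sources add in power (mean-square): V_tot = √(ΣV_i²)
V_tot = √[(2.28×10⁻⁹)² + (7.00×10⁻¹⁰)²] = 2.39×10⁻⁹ V = 2.39 nV

2.39 nV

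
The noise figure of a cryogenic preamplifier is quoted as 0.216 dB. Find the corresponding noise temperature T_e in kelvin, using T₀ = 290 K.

F = 10^(0.216/10) = 1.05099
T_e = (F − 1)·T₀ = (1.05099 − 1) × 290 = 14.8 K

14.8 K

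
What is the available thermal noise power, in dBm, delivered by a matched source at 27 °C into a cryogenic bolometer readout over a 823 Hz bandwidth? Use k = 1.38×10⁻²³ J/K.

T = 27 °C + 273.15 = 300.15 K
P_n = kTB = 1.38×10⁻²³ × 300.15 × 8.23×10² = 3.41×10⁻¹⁸ W
In dBm: 10 log₁₀(3.41×10⁻¹⁸ / 10⁻³) = −144.7 dBm

−144.7 dBm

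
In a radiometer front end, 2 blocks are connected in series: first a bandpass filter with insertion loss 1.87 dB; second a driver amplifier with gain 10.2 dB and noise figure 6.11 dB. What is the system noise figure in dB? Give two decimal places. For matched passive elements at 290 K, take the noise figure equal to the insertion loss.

Convert to linear (a loss of L dB is a gain of −L dB): F_i = 10^(NF_i/10), G_i = 10^(G_i,dB/10)
  Stage 1: F_1 = 10^(1.87/10) = 1.538, G_1 = 10^(−1.87/10) = 0.6501
  Stage 2: F_2 = 10^(6.11/10) = 4.083, G_2 = 10^(10.2/10) = 10.47
Friis cascade:
  F = 1.538 + (4.083 − 1)/0.6501 = 6.281
NF = 10 log₁₀(6.281) = 7.98 dB

7.98 dB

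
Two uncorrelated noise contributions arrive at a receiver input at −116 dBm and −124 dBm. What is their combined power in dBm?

−115.4 dBm

Convert to linear, add, convert back:
P₁ = 2.51×10⁻¹⁵ W, P₂ = 3.98×10⁻¹⁶ W
P_tot = 2.91×10⁻¹⁵ W → 10 log₁₀(P_tot / 10⁻³) = −115.4 dBm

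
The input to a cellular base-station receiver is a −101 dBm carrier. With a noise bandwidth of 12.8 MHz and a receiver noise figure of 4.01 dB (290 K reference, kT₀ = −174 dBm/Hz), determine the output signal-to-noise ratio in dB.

−2.1 dB

Noise floor: N = −174 + 10 log₁₀(B) + NF
10 log₁₀(1.28×10⁷) = 71.07 dB
N = −174 + 71.07 + 4.01 = −98.92 dBm
SNR = P_sig − N = −101 − (−98.92) = −2.08 dB → −2.1 dB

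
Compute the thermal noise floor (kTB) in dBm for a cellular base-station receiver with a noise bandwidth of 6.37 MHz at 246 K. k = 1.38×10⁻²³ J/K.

−106.7 dBm

P_n = kTB = 1.38×10⁻²³ × 246 × 6.37×10⁶ = 2.16×10⁻¹⁴ W
In dBm: 10 log₁₀(2.16×10⁻¹⁴ / 10⁻³) = −106.7 dBm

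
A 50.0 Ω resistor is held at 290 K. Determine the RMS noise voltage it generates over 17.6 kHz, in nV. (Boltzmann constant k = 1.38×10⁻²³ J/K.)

V_n = √(4kTRB)
4kTRB = 4 × 1.38×10⁻²³ × 290 × 5.00×10¹ × 1.76×10⁴ = 1.41×10⁻¹⁴ V²
V_n = √(1.41×10⁻¹⁴) = 1.19×10⁻⁷ V = 119 nV

119 nV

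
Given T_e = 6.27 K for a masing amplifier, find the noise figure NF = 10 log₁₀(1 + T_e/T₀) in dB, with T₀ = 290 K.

0.093 dB

F = 1 + T_e/T₀ = 1 + 6.27/290 = 1.02162
NF = 10 log₁₀(1.02162) = 0.093 dB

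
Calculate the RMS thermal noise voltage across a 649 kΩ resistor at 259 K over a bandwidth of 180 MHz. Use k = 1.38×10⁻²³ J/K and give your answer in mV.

V_n = √(4kTRB)
4kTRB = 4 × 1.38×10⁻²³ × 259 × 6.49×10⁵ × 1.80×10⁸ = 1.67×10⁻⁶ V²
V_n = √(1.67×10⁻⁶) = 1.29×10⁻³ V = 1.29 mV

1.29 mV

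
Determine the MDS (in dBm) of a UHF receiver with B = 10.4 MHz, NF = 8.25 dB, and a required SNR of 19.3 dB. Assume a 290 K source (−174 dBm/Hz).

−76.3 dBm

Sensitivity = −174 + 10 log₁₀(B) + NF + SNR_min
= −174 + 70.17 + 8.25 + 19.3
= −76.28 dBm → −76.3 dBm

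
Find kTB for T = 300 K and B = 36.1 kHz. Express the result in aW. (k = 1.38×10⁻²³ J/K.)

149 aW

P_n = kTB = 1.38×10⁻²³ × 300 × 3.61×10⁴ = 1.49×10⁻¹⁶ W = 149 aW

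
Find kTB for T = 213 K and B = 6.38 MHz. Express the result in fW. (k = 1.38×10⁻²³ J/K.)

18.8 fW

P_n = kTB = 1.38×10⁻²³ × 213 × 6.38×10⁶ = 1.88×10⁻¹⁴ W = 18.8 fW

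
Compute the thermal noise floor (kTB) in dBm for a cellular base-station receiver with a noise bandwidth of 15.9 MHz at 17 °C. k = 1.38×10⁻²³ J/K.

T = 17 °C + 273.15 = 290.15 K
P_n = kTB = 1.38×10⁻²³ × 290.15 × 1.59×10⁷ = 6.37×10⁻¹⁴ W
In dBm: 10 log₁₀(6.37×10⁻¹⁴ / 10⁻³) = −102.0 dBm

−102.0 dBm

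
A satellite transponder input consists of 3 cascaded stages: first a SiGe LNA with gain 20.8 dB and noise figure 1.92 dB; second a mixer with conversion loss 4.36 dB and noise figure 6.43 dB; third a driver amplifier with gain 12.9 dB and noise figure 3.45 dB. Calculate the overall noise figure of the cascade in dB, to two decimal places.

2.07 dB

Convert to linear (a loss of L dB is a gain of −L dB): F_i = 10^(NF_i/10), G_i = 10^(G_i,dB/10)
  Stage 1: F_1 = 10^(1.92/10) = 1.556, G_1 = 10^(20.8/10) = 120.2
  Stage 2: F_2 = 10^(6.43/10) = 4.395, G_2 = 10^(−4.36/10) = 0.3664
  Stage 3: F_3 = 10^(3.45/10) = 2.213, G_3 = 10^(12.9/10) = 19.50
Friis cascade:
  F = 1.556 + (4.395 − 1)/120.2 + (2.213 − 1)/44.06 = 1.612
NF = 10 log₁₀(1.612) = 2.07 dB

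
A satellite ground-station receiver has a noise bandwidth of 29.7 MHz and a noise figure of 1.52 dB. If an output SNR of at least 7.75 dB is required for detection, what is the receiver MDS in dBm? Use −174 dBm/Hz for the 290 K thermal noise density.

Sensitivity = −174 + 10 log₁₀(B) + NF + SNR_min
= −174 + 74.73 + 1.52 + 7.75
= −90.00 dBm → −90.0 dBm

−90.0 dBm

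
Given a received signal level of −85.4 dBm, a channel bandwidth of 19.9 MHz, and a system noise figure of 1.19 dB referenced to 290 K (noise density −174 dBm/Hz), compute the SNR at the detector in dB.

Noise floor: N = −174 + 10 log₁₀(B) + NF
10 log₁₀(1.99×10⁷) = 72.99 dB
N = −174 + 72.99 + 1.19 = −99.82 dBm
SNR = P_sig − N = −85.4 − (−99.82) = 14.42 dB → 14.4 dB

14.4 dB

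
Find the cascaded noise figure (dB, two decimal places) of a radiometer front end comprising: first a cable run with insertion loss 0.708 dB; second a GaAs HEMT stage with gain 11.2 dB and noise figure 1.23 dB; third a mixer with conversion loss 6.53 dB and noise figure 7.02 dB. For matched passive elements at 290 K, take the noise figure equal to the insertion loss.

2.84 dB

Convert to linear (a loss of L dB is a gain of −L dB): F_i = 10^(NF_i/10), G_i = 10^(G_i,dB/10)
  Stage 1: F_1 = 10^(0.708/10) = 1.177, G_1 = 10^(−0.708/10) = 0.8496
  Stage 2: F_2 = 10^(1.23/10) = 1.327, G_2 = 10^(11.2/10) = 13.18
  Stage 3: F_3 = 10^(7.02/10) = 5.035, G_3 = 10^(−6.53/10) = 0.2223
Friis cascade:
  F = 1.177 + (1.327 − 1)/0.8496 + (5.035 − 1)/11.20 = 1.923
NF = 10 log₁₀(1.923) = 2.84 dB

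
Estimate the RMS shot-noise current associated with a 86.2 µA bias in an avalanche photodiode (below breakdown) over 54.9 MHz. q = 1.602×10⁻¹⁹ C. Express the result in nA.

38.9 nA

I_n = √(2qI·B)
2qI·B = 2 × 1.602×10⁻¹⁹ × 8.62×10⁻⁵ × 5.49×10⁷ = 1.52×10⁻¹⁵ A²
I_n = √(1.52×10⁻¹⁵) = 3.89×10⁻⁸ A = 38.9 nA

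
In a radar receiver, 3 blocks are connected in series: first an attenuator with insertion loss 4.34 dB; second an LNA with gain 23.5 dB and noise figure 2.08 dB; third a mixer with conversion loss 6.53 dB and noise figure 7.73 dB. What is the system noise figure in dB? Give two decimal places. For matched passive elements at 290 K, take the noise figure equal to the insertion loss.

Convert to linear (a loss of L dB is a gain of −L dB): F_i = 10^(NF_i/10), G_i = 10^(G_i,dB/10)
  Stage 1: F_1 = 10^(4.34/10) = 2.716, G_1 = 10^(−4.34/10) = 0.3681
  Stage 2: F_2 = 10^(2.08/10) = 1.614, G_2 = 10^(23.5/10) = 223.9
  Stage 3: F_3 = 10^(7.73/10) = 5.929, G_3 = 10^(−6.53/10) = 0.2223
Friis cascade:
  F = 2.716 + (1.614 − 1)/0.3681 + (5.929 − 1)/82.41 = 4.445
NF = 10 log₁₀(4.445) = 6.48 dB

6.48 dB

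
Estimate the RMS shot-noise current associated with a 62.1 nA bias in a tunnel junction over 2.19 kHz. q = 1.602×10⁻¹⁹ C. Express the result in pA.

I_n = √(2qI·B)
2qI·B = 2 × 1.602×10⁻¹⁹ × 6.21×10⁻⁸ × 2.19×10³ = 4.36×10⁻²³ A²
I_n = √(4.36×10⁻²³) = 6.60×10⁻¹² A = 6.60 pA

6.60 pA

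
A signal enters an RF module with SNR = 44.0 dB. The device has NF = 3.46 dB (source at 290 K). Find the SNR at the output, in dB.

By definition F = SNR_in/SNR_out, so in dB: SNR_out = SNR_in − NF
SNR_out = 44.0 − 3.46 = 40.54 dB

40.54 dB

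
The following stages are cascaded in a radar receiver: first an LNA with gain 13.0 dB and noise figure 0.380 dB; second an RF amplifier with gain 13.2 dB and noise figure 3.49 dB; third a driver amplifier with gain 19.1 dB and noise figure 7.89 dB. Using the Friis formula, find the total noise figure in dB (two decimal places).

0.67 dB

Convert to linear (a loss of L dB is a gain of −L dB): F_i = 10^(NF_i/10), G_i = 10^(G_i,dB/10)
  Stage 1: F_1 = 10^(0.380/10) = 1.091, G_1 = 10^(13.0/10) = 19.95
  Stage 2: F_2 = 10^(3.49/10) = 2.234, G_2 = 10^(13.2/10) = 20.89
  Stage 3: F_3 = 10^(7.89/10) = 6.152, G_3 = 10^(19.1/10) = 81.28
Friis cascade:
  F = 1.091 + (2.234 − 1)/19.95 + (6.152 − 1)/416.9 = 1.166
NF = 10 log₁₀(1.166) = 0.67 dB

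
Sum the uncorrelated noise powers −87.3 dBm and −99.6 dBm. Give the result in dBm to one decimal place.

Convert to linear, add, convert back:
P₁ = 1.86×10⁻¹² W, P₂ = 1.10×10⁻¹³ W
P_tot = 1.97×10⁻¹² W → 10 log₁₀(P_tot / 10⁻³) = −87.1 dBm

−87.1 dBm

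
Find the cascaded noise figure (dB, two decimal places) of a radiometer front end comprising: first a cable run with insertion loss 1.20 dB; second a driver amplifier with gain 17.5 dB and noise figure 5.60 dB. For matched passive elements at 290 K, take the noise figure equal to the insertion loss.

Convert to linear (a loss of L dB is a gain of −L dB): F_i = 10^(NF_i/10), G_i = 10^(G_i,dB/10)
  Stage 1: F_1 = 10^(1.20/10) = 1.318, G_1 = 10^(−1.20/10) = 0.7586
  Stage 2: F_2 = 10^(5.60/10) = 3.631, G_2 = 10^(17.5/10) = 56.23
Friis cascade:
  F = 1.318 + (3.631 − 1)/0.7586 = 4.786
NF = 10 log₁₀(4.786) = 6.80 dB

6.80 dB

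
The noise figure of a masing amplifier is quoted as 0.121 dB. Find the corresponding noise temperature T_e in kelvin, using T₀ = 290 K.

F = 10^(0.121/10) = 1.02825
T_e = (F − 1)·T₀ = (1.02825 − 1) × 290 = 8.19 K

8.19 K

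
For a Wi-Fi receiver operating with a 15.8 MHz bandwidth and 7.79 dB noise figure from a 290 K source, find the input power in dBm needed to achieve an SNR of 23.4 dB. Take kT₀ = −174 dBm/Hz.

−70.8 dBm

Sensitivity = −174 + 10 log₁₀(B) + NF + SNR_min
= −174 + 71.99 + 7.79 + 23.4
= −70.82 dBm → −70.8 dBm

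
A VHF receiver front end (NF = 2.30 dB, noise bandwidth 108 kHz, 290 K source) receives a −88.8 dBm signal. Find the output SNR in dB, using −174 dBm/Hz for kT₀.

Noise floor: N = −174 + 10 log₁₀(B) + NF
10 log₁₀(1.08×10⁵) = 50.33 dB
N = −174 + 50.33 + 2.30 = −121.37 dBm
SNR = P_sig − N = −88.8 − (−121.37) = 32.57 dB → 32.6 dB

32.6 dB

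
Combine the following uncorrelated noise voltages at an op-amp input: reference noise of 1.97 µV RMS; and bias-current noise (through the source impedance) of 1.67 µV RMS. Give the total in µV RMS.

2.58 µV

Uncorrelated sources add in power (mean-square): V_tot = √(ΣV_i²)
V_tot = √[(1.97×10⁻⁶)² + (1.67×10⁻⁶)²] = 2.58×10⁻⁶ V = 2.58 µV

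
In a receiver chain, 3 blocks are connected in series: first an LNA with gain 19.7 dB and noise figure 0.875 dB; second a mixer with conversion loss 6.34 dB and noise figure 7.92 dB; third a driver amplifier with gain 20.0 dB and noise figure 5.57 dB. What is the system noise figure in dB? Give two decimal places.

Convert to linear (a loss of L dB is a gain of −L dB): F_i = 10^(NF_i/10), G_i = 10^(G_i,dB/10)
  Stage 1: F_1 = 10^(0.875/10) = 1.223, G_1 = 10^(19.7/10) = 93.33
  Stage 2: F_2 = 10^(7.92/10) = 6.194, G_2 = 10^(−6.34/10) = 0.2323
  Stage 3: F_3 = 10^(5.57/10) = 3.606, G_3 = 10^(20.0/10) = 100.0
Friis cascade:
  F = 1.223 + (6.194 − 1)/93.33 + (3.606 − 1)/21.68 = 1.399
NF = 10 log₁₀(1.399) = 1.46 dB

1.46 dB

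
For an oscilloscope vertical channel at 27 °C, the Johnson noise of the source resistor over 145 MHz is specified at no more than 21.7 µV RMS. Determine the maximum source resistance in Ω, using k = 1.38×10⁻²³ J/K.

196 Ω

T = 27 °C + 273.15 = 300.15 K
Johnson–Nyquist: V_n = √(4kTRB) ⇒ R = V_n² / (4kTB)
4kTB = 4 × 1.38×10⁻²³ × 300.15 × 1.45×10⁸ = 2.40×10⁻¹²
R = (2.17×10⁻⁵)² / 2.40×10⁻¹² = 1.96×10² Ω = 196 Ω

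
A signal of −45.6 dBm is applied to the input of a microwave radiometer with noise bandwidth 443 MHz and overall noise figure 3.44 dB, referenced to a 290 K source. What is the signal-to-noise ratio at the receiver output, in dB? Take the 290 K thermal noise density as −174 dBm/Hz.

Noise floor: N = −174 + 10 log₁₀(B) + NF
10 log₁₀(4.43×10⁸) = 86.46 dB
N = −174 + 86.46 + 3.44 = −84.10 dBm
SNR = P_sig − N = −45.6 − (−84.10) = 38.50 dB → 38.5 dB

38.5 dB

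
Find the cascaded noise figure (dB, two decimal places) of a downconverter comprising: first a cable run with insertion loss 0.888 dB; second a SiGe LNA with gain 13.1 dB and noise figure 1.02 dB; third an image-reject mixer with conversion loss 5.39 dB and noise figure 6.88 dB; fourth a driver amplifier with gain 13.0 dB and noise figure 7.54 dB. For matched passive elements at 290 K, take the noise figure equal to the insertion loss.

Convert to linear (a loss of L dB is a gain of −L dB): F_i = 10^(NF_i/10), G_i = 10^(G_i,dB/10)
  Stage 1: F_1 = 10^(0.888/10) = 1.227, G_1 = 10^(−0.888/10) = 0.8151
  Stage 2: F_2 = 10^(1.02/10) = 1.265, G_2 = 10^(13.1/10) = 20.42
  Stage 3: F_3 = 10^(6.88/10) = 4.875, G_3 = 10^(−5.39/10) = 0.2891
  Stage 4: F_4 = 10^(7.54/10) = 5.675, G_4 = 10^(13.0/10) = 19.95
Friis cascade:
  F = 1.227 + (1.265 − 1)/0.8151 + (4.875 − 1)/16.64 + (5.675 − 1)/4.811 = 2.756
NF = 10 log₁₀(2.756) = 4.40 dB

4.40 dB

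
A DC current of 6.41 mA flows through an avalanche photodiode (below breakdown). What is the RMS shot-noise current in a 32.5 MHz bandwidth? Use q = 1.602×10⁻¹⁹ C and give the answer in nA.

258 nA

I_n = √(2qI·B)
2qI·B = 2 × 1.602×10⁻¹⁹ × 6.41×10⁻³ × 3.25×10⁷ = 6.67×10⁻¹⁴ A²
I_n = √(6.67×10⁻¹⁴) = 2.58×10⁻⁷ A = 258 nA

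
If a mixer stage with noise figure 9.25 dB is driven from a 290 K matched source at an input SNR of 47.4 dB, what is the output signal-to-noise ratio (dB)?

By definition F = SNR_in/SNR_out, so in dB: SNR_out = SNR_in − NF
SNR_out = 47.4 − 9.25 = 38.15 dB

38.15 dB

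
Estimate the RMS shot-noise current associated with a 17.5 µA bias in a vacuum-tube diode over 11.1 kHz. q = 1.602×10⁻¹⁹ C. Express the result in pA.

249 pA

I_n = √(2qI·B)
2qI·B = 2 × 1.602×10⁻¹⁹ × 1.75×10⁻⁵ × 1.11×10⁴ = 6.22×10⁻²⁰ A²
I_n = √(6.22×10⁻²⁰) = 2.49×10⁻¹⁰ A = 249 pA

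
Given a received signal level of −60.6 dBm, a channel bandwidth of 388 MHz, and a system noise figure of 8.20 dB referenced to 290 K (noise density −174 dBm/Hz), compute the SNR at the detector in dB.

19.3 dB

Noise floor: N = −174 + 10 log₁₀(B) + NF
10 log₁₀(3.88×10⁸) = 85.89 dB
N = −174 + 85.89 + 8.20 = −79.91 dBm
SNR = P_sig − N = −60.6 − (−79.91) = 19.31 dB → 19.3 dB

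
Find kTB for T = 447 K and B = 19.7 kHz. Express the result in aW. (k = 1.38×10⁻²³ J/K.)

122 aW

P_n = kTB = 1.38×10⁻²³ × 447 × 1.97×10⁴ = 1.22×10⁻¹⁶ W = 122 aW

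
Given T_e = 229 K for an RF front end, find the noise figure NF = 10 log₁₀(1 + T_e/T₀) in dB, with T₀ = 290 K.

2.53 dB

F = 1 + T_e/T₀ = 1 + 229/290 = 1.78966
NF = 10 log₁₀(1.78966) = 2.53 dB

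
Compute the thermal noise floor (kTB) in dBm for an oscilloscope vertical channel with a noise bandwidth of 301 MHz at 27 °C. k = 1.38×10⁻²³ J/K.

−89.0 dBm

T = 27 °C + 273.15 = 300.15 K
P_n = kTB = 1.38×10⁻²³ × 300.15 × 3.01×10⁸ = 1.25×10⁻¹² W
In dBm: 10 log₁₀(1.25×10⁻¹² / 10⁻³) = −89.0 dBm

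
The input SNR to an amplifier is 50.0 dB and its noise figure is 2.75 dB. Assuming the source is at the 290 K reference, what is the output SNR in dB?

47.25 dB

By definition F = SNR_in/SNR_out, so in dB: SNR_out = SNR_in − NF
SNR_out = 50.0 − 2.75 = 47.25 dB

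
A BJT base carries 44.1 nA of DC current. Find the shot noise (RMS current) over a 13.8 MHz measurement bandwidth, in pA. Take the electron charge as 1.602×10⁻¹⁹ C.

I_n = √(2qI·B)
2qI·B = 2 × 1.602×10⁻¹⁹ × 4.41×10⁻⁸ × 1.38×10⁷ = 1.95×10⁻¹⁹ A²
I_n = √(1.95×10⁻¹⁹) = 4.42×10⁻¹⁰ A = 442 pA

442 pA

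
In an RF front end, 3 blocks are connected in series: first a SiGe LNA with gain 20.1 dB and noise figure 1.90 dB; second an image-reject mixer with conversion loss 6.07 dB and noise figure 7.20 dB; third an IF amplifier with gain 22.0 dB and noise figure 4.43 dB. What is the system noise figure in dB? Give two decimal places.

Convert to linear (a loss of L dB is a gain of −L dB): F_i = 10^(NF_i/10), G_i = 10^(G_i,dB/10)
  Stage 1: F_1 = 10^(1.90/10) = 1.549, G_1 = 10^(20.1/10) = 102.3
  Stage 2: F_2 = 10^(7.20/10) = 5.248, G_2 = 10^(−6.07/10) = 0.2472
  Stage 3: F_3 = 10^(4.43/10) = 2.773, G_3 = 10^(22.0/10) = 158.5
Friis cascade:
  F = 1.549 + (5.248 − 1)/102.3 + (2.773 − 1)/25.29 = 1.660
NF = 10 log₁₀(1.660) = 2.20 dB

2.20 dB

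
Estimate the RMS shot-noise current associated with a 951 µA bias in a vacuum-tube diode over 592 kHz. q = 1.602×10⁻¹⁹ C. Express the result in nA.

13.4 nA

I_n = √(2qI·B)
2qI·B = 2 × 1.602×10⁻¹⁹ × 9.51×10⁻⁴ × 5.92×10⁵ = 1.80×10⁻¹⁶ A²
I_n = √(1.80×10⁻¹⁶) = 1.34×10⁻⁸ A = 13.4 nA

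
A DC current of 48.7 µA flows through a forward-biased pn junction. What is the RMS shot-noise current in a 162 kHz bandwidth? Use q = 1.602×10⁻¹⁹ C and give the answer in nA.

1.59 nA

I_n = √(2qI·B)
2qI·B = 2 × 1.602×10⁻¹⁹ × 4.87×10⁻⁵ × 1.62×10⁵ = 2.53×10⁻¹⁸ A²
I_n = √(2.53×10⁻¹⁸) = 1.59×10⁻⁹ A = 1.59 nA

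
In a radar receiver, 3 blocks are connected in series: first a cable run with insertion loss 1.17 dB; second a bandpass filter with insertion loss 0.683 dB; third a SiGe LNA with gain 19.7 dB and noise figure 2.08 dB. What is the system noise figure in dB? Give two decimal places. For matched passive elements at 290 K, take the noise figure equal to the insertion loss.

Convert to linear (a loss of L dB is a gain of −L dB): F_i = 10^(NF_i/10), G_i = 10^(G_i,dB/10)
  Stage 1: F_1 = 10^(1.17/10) = 1.309, G_1 = 10^(−1.17/10) = 0.7638
  Stage 2: F_2 = 10^(0.683/10) = 1.170, G_2 = 10^(−0.683/10) = 0.8545
  Stage 3: F_3 = 10^(2.08/10) = 1.614, G_3 = 10^(19.7/10) = 93.33
Friis cascade:
  F = 1.309 + (1.170 − 1)/0.7638 + (1.614 − 1)/0.6527 = 2.473
NF = 10 log₁₀(2.473) = 3.93 dB

3.93 dB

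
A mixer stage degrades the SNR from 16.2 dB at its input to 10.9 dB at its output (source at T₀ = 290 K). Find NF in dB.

NF (dB) = SNR_in(dB) − SNR_out(dB) when the source is at T₀
NF = 16.2 − 10.9 = 5.3 dB

5.3 dB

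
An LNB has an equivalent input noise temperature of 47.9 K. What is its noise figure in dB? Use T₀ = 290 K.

F = 1 + T_e/T₀ = 1 + 47.9/290 = 1.16517
NF = 10 log₁₀(1.16517) = 0.664 dB

0.664 dB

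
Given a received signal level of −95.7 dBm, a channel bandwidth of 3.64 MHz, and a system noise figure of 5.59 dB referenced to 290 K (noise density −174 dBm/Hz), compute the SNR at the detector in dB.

7.1 dB

Noise floor: N = −174 + 10 log₁₀(B) + NF
10 log₁₀(3.64×10⁶) = 65.61 dB
N = −174 + 65.61 + 5.59 = −102.80 dBm
SNR = P_sig − N = −95.7 − (−102.80) = 7.10 dB → 7.1 dB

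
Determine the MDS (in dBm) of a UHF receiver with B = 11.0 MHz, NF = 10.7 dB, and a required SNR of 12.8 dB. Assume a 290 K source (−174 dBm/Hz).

Sensitivity = −174 + 10 log₁₀(B) + NF + SNR_min
= −174 + 70.41 + 10.7 + 12.8
= −80.09 dBm → −80.1 dBm

−80.1 dBm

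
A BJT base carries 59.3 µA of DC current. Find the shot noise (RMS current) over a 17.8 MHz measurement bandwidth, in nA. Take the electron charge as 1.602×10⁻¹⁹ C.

18.4 nA

I_n = √(2qI·B)
2qI·B = 2 × 1.602×10⁻¹⁹ × 5.93×10⁻⁵ × 1.78×10⁷ = 3.38×10⁻¹⁶ A²
I_n = √(3.38×10⁻¹⁶) = 1.84×10⁻⁸ A = 18.4 nA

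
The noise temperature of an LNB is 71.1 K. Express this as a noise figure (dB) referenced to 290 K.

0.952 dB

F = 1 + T_e/T₀ = 1 + 71.1/290 = 1.24517
NF = 10 log₁₀(1.24517) = 0.952 dB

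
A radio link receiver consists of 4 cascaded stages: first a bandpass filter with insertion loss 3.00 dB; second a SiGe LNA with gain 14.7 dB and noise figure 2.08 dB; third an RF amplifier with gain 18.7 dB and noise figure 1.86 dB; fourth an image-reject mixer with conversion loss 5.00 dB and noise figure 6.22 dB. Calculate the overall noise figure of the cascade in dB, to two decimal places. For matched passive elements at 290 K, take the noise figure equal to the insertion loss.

5.13 dB

Convert to linear (a loss of L dB is a gain of −L dB): F_i = 10^(NF_i/10), G_i = 10^(G_i,dB/10)
  Stage 1: F_1 = 10^(3.00/10) = 1.995, G_1 = 10^(−3.00/10) = 0.5012
  Stage 2: F_2 = 10^(2.08/10) = 1.614, G_2 = 10^(14.7/10) = 29.51
  Stage 3: F_3 = 10^(1.86/10) = 1.535, G_3 = 10^(18.7/10) = 74.13
  Stage 4: F_4 = 10^(6.22/10) = 4.188, G_4 = 10^(−5.00/10) = 0.3162
Friis cascade:
  F = 1.995 + (1.614 − 1)/0.5012 + (1.535 − 1)/14.79 + (4.188 − 1)/1096 = 3.260
NF = 10 log₁₀(3.260) = 5.13 dB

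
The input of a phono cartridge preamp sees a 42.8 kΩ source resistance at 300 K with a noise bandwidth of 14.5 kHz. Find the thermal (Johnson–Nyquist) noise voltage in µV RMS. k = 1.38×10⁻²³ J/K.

3.21 µV

V_n = √(4kTRB)
4kTRB = 4 × 1.38×10⁻²³ × 300 × 4.28×10⁴ × 1.45×10⁴ = 1.03×10⁻¹¹ V²
V_n = √(1.03×10⁻¹¹) = 3.21×10⁻⁶ V = 3.21 µV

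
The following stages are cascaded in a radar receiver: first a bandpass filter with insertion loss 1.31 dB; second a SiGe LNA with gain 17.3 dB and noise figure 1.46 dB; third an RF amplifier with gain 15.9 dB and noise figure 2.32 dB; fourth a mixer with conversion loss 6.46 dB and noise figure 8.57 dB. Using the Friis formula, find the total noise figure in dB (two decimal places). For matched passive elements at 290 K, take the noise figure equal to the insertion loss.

2.82 dB

Convert to linear (a loss of L dB is a gain of −L dB): F_i = 10^(NF_i/10), G_i = 10^(G_i,dB/10)
  Stage 1: F_1 = 10^(1.31/10) = 1.352, G_1 = 10^(−1.31/10) = 0.7396
  Stage 2: F_2 = 10^(1.46/10) = 1.400, G_2 = 10^(17.3/10) = 53.70
  Stage 3: F_3 = 10^(2.32/10) = 1.706, G_3 = 10^(15.9/10) = 38.90
  Stage 4: F_4 = 10^(8.57/10) = 7.194, G_4 = 10^(−6.46/10) = 0.2259
Friis cascade:
  F = 1.352 + (1.400 − 1)/0.7396 + (1.706 − 1)/39.72 + (7.194 − 1)/1545 = 1.914
NF = 10 log₁₀(1.914) = 2.82 dB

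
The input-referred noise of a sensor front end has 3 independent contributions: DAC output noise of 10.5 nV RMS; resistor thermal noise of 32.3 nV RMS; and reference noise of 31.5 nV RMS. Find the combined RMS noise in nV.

46.3 nV

Uncorrelated sources add in power (mean-square): V_tot = √(ΣV_i²)
V_tot = √[(1.05×10⁻⁸)² + (3.23×10⁻⁸)² + (3.15×10⁻⁸)²] = 4.63×10⁻⁸ V = 46.3 nV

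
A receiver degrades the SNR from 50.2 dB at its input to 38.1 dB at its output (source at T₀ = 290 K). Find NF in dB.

12.1 dB

NF (dB) = SNR_in(dB) − SNR_out(dB) when the source is at T₀
NF = 50.2 − 38.1 = 12.1 dB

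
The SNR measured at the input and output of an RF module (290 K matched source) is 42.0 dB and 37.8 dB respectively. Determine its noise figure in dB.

NF (dB) = SNR_in(dB) − SNR_out(dB) when the source is at T₀
NF = 42.0 − 37.8 = 4.2 dB

4.2 dB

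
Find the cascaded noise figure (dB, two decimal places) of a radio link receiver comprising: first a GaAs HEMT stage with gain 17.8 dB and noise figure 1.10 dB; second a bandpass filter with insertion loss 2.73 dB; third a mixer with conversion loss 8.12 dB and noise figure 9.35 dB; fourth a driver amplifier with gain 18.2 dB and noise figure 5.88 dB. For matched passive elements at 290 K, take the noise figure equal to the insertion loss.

3.26 dB

Convert to linear (a loss of L dB is a gain of −L dB): F_i = 10^(NF_i/10), G_i = 10^(G_i,dB/10)
  Stage 1: F_1 = 10^(1.10/10) = 1.288, G_1 = 10^(17.8/10) = 60.26
  Stage 2: F_2 = 10^(2.73/10) = 1.875, G_2 = 10^(−2.73/10) = 0.5333
  Stage 3: F_3 = 10^(9.35/10) = 8.610, G_3 = 10^(−8.12/10) = 0.1542
  Stage 4: F_4 = 10^(5.88/10) = 3.873, G_4 = 10^(18.2/10) = 66.07
Friis cascade:
  F = 1.288 + (1.875 − 1)/60.26 + (8.610 − 1)/32.14 + (3.873 − 1)/4.955 = 2.119
NF = 10 log₁₀(2.119) = 3.26 dB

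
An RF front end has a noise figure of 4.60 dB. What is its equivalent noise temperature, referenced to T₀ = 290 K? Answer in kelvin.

F = 10^(4.60/10) = 2.88403
T_e = (F − 1)·T₀ = (2.88403 − 1) × 290 = 546 K

546 K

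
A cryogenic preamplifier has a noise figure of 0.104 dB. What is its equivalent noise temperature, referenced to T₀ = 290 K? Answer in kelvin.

F = 10^(0.104/10) = 1.02424
T_e = (F − 1)·T₀ = (1.02424 − 1) × 290 = 7.03 K

7.03 K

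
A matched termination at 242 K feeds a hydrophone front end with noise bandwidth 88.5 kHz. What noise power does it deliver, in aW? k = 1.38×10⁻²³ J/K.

P_n = kTB = 1.38×10⁻²³ × 242 × 8.85×10⁴ = 2.96×10⁻¹⁶ W = 296 aW

296 aW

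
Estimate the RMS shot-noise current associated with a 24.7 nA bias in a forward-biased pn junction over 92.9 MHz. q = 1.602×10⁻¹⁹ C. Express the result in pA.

857 pA

I_n = √(2qI·B)
2qI·B = 2 × 1.602×10⁻¹⁹ × 2.47×10⁻⁸ × 9.29×10⁷ = 7.35×10⁻¹⁹ A²
I_n = √(7.35×10⁻¹⁹) = 8.57×10⁻¹⁰ A = 857 pA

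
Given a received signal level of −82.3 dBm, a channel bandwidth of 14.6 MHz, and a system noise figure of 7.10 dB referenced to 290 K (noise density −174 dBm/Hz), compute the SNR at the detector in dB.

Noise floor: N = −174 + 10 log₁₀(B) + NF
10 log₁₀(1.46×10⁷) = 71.64 dB
N = −174 + 71.64 + 7.10 = −95.26 dBm
SNR = P_sig − N = −82.3 − (−95.26) = 12.96 dB → 13.0 dB

13.0 dB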